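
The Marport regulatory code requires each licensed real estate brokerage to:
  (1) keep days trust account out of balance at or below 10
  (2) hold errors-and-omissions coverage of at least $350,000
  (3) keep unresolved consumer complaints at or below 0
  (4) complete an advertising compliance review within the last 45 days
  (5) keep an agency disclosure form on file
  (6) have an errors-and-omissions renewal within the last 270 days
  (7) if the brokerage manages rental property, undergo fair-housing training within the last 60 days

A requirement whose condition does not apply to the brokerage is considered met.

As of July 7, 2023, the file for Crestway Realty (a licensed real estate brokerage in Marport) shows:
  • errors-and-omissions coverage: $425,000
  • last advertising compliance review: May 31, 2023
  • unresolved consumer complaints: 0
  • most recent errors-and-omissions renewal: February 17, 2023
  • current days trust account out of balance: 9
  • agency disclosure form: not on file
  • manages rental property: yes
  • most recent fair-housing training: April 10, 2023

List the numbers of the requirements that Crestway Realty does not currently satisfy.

5, 7

1. days trust account out of balance 9 ≤ 10 → met
2. errors-and-omissions coverage $425,000 ≥ $350,000 → met
3. unresolved consumer complaints 0 ≤ 0 → met
4. advertising compliance review 37 days ago vs limit 45 → met
5. agency disclosure form absent → not met
6. errors-and-omissions renewal 140 days ago vs limit 270 → met
7. condition 'manages rental property' holds; fair-housing training 88 days ago vs limit 60 → not met
Not met: 5, 7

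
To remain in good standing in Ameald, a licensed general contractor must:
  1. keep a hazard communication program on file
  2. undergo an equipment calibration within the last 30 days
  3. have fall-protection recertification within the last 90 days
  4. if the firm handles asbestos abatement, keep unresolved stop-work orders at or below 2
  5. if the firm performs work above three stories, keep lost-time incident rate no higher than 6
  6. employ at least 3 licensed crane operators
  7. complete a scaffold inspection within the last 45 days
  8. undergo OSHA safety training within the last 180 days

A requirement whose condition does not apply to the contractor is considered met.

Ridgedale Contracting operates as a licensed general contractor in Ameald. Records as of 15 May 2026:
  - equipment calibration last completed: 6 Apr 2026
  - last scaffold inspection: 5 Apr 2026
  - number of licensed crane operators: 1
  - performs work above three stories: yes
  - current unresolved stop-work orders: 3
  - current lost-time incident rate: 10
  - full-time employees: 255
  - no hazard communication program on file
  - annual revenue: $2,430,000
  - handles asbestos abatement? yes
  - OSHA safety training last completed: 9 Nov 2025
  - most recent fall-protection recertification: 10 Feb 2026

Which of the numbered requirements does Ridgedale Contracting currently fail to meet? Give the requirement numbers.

1, 2, 3, 4, 5, 6, 8

1. hazard communication program absent → not met
2. equipment calibration 39 days ago vs limit 30 → not met
3. fall-protection recertification 94 days ago vs limit 90 → not met
4. condition 'handles asbestos abatement' holds; unresolved stop-work orders 3 > 2 → not met
5. condition 'performs work above three stories' holds; lost-time incident rate 10 > 6 → not met
6. licensed crane operators 1 < 3 → not met
7. scaffold inspection 40 days ago vs limit 45 → met
8. OSHA safety training 187 days ago vs limit 180 → not met
Not met: 1, 2, 3, 4, 5, 6, 8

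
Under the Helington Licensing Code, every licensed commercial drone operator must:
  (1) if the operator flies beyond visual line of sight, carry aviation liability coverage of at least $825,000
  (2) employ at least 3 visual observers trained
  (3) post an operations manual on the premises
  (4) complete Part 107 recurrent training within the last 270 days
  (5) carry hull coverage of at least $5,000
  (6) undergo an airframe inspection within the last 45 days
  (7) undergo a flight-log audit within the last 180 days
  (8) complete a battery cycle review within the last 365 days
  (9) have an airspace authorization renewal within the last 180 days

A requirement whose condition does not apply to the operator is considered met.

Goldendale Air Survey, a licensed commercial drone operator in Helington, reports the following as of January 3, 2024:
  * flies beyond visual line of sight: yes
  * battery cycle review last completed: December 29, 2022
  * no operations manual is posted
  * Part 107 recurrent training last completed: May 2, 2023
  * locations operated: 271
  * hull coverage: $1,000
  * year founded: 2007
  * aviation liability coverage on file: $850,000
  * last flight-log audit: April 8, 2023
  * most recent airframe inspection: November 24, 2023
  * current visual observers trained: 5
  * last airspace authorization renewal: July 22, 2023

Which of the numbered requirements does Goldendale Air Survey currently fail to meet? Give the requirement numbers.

1. condition 'flies beyond visual line of sight' holds; aviation liability coverage $850,000 ≥ $825,000 → met
2. visual observers trained 5 ≥ 3 → met
3. operations manual absent → not met
4. Part 107 recurrent training 246 days ago vs limit 270 → met
5. hull coverage $1,000 < $5,000 → not met
6. airframe inspection 40 days ago vs limit 45 → met
7. flight-log audit 270 days ago vs limit 180 → not met
8. battery cycle review 370 days ago vs limit 365 → not met
9. airspace authorization renewal 165 days ago vs limit 180 → met
Not met: 3, 5, 7, 8

3, 5, 7, 8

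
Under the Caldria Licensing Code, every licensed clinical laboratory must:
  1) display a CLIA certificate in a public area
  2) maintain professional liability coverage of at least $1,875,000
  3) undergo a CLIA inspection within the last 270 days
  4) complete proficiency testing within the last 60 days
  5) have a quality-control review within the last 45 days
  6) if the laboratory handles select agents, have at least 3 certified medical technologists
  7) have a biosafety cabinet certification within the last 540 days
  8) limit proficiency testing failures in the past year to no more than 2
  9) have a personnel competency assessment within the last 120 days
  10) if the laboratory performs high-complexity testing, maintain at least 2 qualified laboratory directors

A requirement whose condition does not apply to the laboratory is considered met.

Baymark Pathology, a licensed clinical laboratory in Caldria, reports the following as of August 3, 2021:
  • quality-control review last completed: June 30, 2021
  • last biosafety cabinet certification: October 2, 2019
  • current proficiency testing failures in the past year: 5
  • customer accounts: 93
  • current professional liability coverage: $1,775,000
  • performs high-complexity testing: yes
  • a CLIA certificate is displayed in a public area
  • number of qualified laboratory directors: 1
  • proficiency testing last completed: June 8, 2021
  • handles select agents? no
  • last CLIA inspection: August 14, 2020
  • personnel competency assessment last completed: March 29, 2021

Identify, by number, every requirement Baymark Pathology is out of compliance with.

2, 3, 7, 8, 9, 10

1. CLIA certificate present → met
2. professional liability coverage $1,775,000 < $1,875,000 → not met
3. CLIA inspection 354 days ago vs limit 270 → not met
4. proficiency testing 56 days ago vs limit 60 → met
5. quality-control review 34 days ago vs limit 45 → met
6. condition 'handles select agents' does not hold → requirement n/a → met
7. biosafety cabinet certification 671 days ago vs limit 540 → not met
8. proficiency testing failures in the past year 5 > 2 → not met
9. personnel competency assessment 127 days ago vs limit 120 → not met
10. condition 'performs high-complexity testing' holds; qualified laboratory directors 1 < 2 → not met
Not met: 2, 3, 7, 8, 9, 10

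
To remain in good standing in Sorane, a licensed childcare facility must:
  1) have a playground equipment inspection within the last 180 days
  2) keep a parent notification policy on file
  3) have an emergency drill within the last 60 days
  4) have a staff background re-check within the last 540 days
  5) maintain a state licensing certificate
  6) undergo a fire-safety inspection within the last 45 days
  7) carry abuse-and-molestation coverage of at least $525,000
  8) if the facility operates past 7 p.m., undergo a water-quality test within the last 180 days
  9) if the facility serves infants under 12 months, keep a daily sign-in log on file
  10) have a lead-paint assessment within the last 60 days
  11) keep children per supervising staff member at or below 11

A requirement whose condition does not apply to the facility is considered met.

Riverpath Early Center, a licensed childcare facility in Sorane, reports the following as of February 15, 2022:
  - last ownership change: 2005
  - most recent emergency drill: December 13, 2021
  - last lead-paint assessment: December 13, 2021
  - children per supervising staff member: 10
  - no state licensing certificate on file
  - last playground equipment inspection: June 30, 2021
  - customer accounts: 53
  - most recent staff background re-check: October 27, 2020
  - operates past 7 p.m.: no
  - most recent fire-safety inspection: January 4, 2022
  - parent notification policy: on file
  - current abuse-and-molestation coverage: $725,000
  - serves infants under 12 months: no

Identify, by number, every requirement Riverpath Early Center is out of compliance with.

1. playground equipment inspection 230 days ago vs limit 180 → not met
2. parent notification policy present → met
3. emergency drill 64 days ago vs limit 60 → not met
4. staff background re-check 476 days ago vs limit 540 → met
5. state licensing certificate absent → not met
6. fire-safety inspection 42 days ago vs limit 45 → met
7. abuse-and-molestation coverage $725,000 ≥ $525,000 → met
8. condition 'operates past 7 p.m.' does not hold → requirement n/a → met
9. condition 'serves infants under 12 months' does not hold → requirement n/a → met
10. lead-paint assessment 64 days ago vs limit 60 → not met
11. children per supervising staff member 10 ≤ 11 → met
Not met: 1, 3, 5, 10

1, 3, 5, 10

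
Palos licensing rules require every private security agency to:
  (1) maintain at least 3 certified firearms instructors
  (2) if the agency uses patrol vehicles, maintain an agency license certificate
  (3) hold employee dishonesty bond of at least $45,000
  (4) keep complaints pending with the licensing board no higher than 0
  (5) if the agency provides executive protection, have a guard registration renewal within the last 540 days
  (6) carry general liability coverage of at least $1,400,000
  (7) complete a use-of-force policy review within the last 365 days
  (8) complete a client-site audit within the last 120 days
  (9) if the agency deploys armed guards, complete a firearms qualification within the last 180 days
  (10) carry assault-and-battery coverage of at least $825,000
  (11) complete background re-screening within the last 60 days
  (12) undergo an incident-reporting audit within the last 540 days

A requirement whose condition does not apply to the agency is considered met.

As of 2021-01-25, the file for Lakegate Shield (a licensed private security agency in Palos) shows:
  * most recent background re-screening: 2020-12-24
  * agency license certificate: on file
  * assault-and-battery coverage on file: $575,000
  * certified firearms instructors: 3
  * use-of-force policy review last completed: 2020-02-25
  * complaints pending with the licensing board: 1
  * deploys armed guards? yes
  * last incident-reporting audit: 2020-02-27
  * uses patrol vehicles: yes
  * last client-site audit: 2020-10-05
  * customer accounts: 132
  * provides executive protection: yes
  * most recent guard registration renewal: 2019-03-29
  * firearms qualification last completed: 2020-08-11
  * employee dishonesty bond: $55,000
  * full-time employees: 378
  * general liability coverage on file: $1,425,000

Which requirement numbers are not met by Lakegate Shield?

4, 5, 10

1. certified firearms instructors 3 ≥ 3 → met
2. condition 'uses patrol vehicles' holds; agency license certificate present → met
3. employee dishonesty bond $55,000 ≥ $45,000 → met
4. complaints pending with the licensing board 1 > 0 → not met
5. condition 'provides executive protection' holds; guard registration renewal 668 days ago vs limit 540 → not met
6. general liability coverage $1,425,000 ≥ $1,400,000 → met
7. use-of-force policy review 335 days ago vs limit 365 → met
8. client-site audit 112 days ago vs limit 120 → met
9. condition 'deploys armed guards' holds; firearms qualification 167 days ago vs limit 180 → met
10. assault-and-battery coverage $575,000 < $825,000 → not met
11. background re-screening 32 days ago vs limit 60 → met
12. incident-reporting audit 333 days ago vs limit 540 → met
Not met: 4, 5, 10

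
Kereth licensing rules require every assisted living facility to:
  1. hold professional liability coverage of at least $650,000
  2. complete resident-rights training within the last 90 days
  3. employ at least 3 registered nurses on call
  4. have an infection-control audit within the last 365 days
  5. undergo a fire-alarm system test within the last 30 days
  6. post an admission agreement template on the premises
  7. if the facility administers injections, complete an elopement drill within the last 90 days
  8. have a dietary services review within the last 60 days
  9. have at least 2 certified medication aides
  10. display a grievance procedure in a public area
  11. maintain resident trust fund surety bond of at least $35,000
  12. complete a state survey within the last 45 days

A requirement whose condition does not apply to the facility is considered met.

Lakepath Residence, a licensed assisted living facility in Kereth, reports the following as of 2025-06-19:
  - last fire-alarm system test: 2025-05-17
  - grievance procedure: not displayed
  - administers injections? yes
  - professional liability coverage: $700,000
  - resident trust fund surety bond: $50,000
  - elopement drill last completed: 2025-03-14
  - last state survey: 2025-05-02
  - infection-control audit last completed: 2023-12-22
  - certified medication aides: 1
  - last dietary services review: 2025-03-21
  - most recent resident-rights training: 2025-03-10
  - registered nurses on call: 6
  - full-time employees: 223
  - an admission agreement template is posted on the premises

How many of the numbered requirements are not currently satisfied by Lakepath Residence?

1. professional liability coverage $700,000 ≥ $650,000 → met
2. resident-rights training 101 days ago vs limit 90 → not met
3. registered nurses on call 6 ≥ 3 → met
4. infection-control audit 545 days ago vs limit 365 → not met
5. fire-alarm system test 33 days ago vs limit 30 → not met
6. admission agreement template present → met
7. condition 'administers injections' holds; elopement drill 97 days ago vs limit 90 → not met
8. dietary services review 90 days ago vs limit 60 → not met
9. certified medication aides 1 < 2 → not met
10. grievance procedure absent → not met
11. resident trust fund surety bond $50,000 ≥ $35,000 → met
12. state survey 48 days ago vs limit 45 → not met
Not met: 8 of 12

8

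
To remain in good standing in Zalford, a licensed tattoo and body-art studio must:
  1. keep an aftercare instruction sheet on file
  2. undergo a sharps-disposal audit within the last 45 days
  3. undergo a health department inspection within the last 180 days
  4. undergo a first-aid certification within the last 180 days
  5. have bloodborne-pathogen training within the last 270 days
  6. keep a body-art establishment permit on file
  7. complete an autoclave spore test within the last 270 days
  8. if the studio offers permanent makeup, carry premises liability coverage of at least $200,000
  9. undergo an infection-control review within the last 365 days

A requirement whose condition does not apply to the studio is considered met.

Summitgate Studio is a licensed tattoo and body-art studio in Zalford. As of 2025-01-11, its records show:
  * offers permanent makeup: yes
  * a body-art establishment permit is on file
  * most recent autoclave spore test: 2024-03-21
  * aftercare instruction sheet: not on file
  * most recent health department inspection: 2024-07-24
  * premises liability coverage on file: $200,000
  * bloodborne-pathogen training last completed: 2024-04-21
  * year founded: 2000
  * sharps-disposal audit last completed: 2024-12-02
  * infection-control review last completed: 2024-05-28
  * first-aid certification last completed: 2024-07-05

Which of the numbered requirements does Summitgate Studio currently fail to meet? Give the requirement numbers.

1, 4, 7

1. aftercare instruction sheet absent → not met
2. sharps-disposal audit 40 days ago vs limit 45 → met
3. health department inspection 171 days ago vs limit 180 → met
4. first-aid certification 190 days ago vs limit 180 → not met
5. bloodborne-pathogen training 265 days ago vs limit 270 → met
6. body-art establishment permit present → met
7. autoclave spore test 296 days ago vs limit 270 → not met
8. condition 'offers permanent makeup' holds; premises liability coverage $200,000 ≥ $200,000 → met
9. infection-control review 228 days ago vs limit 365 → met
Not met: 1, 4, 7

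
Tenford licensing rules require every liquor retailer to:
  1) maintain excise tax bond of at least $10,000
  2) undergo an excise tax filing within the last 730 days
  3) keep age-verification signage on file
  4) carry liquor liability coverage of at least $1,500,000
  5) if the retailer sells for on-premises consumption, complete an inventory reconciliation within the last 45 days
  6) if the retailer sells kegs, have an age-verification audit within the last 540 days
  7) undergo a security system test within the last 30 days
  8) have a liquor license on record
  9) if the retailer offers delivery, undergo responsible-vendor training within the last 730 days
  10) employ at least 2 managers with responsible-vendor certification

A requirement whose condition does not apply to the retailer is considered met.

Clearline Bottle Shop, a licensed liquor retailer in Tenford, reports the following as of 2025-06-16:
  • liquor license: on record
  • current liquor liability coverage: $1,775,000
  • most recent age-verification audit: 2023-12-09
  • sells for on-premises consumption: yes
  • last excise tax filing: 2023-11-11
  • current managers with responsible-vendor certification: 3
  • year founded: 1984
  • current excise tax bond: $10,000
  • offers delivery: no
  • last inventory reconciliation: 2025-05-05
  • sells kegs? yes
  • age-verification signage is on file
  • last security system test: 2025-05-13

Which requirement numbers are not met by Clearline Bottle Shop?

6, 7

1. excise tax bond $10,000 ≥ $10,000 → met
2. excise tax filing 583 days ago vs limit 730 → met
3. age-verification signage present → met
4. liquor liability coverage $1,775,000 ≥ $1,500,000 → met
5. condition 'sells for on-premises consumption' holds; inventory reconciliation 42 days ago vs limit 45 → met
6. condition 'sells kegs' holds; age-verification audit 555 days ago vs limit 540 → not met
7. security system test 34 days ago vs limit 30 → not met
8. liquor license present → met
9. condition 'offers delivery' does not hold → requirement n/a → met
10. managers with responsible-vendor certification 3 ≥ 2 → met
Not met: 6, 7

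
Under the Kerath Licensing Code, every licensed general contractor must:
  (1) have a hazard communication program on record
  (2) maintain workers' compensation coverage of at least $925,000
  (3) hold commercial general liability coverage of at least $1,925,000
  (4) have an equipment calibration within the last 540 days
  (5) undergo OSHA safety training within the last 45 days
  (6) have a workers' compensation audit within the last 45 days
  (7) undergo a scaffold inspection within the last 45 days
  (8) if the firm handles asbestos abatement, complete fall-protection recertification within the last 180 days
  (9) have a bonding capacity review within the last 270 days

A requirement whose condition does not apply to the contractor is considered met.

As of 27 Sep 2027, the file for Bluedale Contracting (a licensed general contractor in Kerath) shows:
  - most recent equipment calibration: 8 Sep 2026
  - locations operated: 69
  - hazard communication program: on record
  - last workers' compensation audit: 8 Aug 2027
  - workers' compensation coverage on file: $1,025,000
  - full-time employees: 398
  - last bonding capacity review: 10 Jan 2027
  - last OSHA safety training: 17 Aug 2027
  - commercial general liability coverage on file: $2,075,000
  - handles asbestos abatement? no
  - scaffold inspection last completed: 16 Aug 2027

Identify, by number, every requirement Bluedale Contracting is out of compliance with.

6

1. hazard communication program present → met
2. workers' compensation coverage $1,025,000 ≥ $925,000 → met
3. commercial general liability coverage $2,075,000 ≥ $1,925,000 → met
4. equipment calibration 384 days ago vs limit 540 → met
5. OSHA safety training 41 days ago vs limit 45 → met
6. workers' compensation audit 50 days ago vs limit 45 → not met
7. scaffold inspection 42 days ago vs limit 45 → met
8. condition 'handles asbestos abatement' does not hold → requirement n/a → met
9. bonding capacity review 260 days ago vs limit 270 → met
Not met: 6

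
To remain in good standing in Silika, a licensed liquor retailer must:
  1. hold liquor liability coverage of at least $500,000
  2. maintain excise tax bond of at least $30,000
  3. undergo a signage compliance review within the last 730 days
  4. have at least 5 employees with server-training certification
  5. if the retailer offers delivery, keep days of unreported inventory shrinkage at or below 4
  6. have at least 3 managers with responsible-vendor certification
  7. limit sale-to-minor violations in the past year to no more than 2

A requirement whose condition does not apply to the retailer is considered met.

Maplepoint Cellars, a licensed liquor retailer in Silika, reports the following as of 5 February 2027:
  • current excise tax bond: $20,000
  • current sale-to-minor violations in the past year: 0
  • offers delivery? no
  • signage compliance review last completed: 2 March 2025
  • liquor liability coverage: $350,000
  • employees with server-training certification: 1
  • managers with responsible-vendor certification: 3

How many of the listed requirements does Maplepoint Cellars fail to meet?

1. liquor liability coverage $350,000 < $500,000 → not met
2. excise tax bond $20,000 < $30,000 → not met
3. signage compliance review 705 days ago vs limit 730 → met
4. employees with server-training certification 1 < 5 → not met
5. condition 'offers delivery' does not hold → requirement n/a → met
6. managers with responsible-vendor certification 3 ≥ 3 → met
7. sale-to-minor violations in the past year 0 ≤ 2 → met
Not met: 3 of 7

3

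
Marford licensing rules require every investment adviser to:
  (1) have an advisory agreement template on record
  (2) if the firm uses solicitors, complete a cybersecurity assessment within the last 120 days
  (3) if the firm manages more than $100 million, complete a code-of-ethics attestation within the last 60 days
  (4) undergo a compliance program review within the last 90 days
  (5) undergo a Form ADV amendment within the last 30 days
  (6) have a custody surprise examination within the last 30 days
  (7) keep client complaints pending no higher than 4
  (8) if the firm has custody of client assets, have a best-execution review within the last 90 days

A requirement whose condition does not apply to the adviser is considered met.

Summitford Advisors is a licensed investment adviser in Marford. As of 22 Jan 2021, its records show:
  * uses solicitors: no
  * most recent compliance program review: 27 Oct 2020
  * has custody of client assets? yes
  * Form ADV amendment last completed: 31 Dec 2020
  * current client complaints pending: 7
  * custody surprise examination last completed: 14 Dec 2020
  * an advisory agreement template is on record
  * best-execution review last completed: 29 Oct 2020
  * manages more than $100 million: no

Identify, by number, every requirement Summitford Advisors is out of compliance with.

6, 7

1. advisory agreement template present → met
2. condition 'uses solicitors' does not hold → requirement n/a → met
3. condition 'manages more than $100 million' does not hold → requirement n/a → met
4. compliance program review 87 days ago vs limit 90 → met
5. Form ADV amendment 22 days ago vs limit 30 → met
6. custody surprise examination 39 days ago vs limit 30 → not met
7. client complaints pending 7 > 4 → not met
8. condition 'has custody of client assets' holds; best-execution review 85 days ago vs limit 90 → met
Not met: 6, 7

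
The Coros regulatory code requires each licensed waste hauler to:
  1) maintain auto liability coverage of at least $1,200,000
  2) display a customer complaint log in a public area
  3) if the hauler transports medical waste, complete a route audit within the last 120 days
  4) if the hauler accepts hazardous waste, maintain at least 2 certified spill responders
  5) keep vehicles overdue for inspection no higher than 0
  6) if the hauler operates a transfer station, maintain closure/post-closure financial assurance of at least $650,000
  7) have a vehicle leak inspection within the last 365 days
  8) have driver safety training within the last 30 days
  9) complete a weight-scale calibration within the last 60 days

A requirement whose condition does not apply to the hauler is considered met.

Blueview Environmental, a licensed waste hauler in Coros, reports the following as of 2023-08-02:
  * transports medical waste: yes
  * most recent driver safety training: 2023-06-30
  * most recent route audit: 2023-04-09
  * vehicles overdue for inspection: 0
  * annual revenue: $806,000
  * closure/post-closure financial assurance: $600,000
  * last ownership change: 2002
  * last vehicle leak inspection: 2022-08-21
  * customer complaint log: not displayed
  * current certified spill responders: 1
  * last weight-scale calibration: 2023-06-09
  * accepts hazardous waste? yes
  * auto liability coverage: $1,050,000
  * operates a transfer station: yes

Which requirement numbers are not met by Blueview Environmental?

1, 2, 4, 6, 8

1. auto liability coverage $1,050,000 < $1,200,000 → not met
2. customer complaint log absent → not met
3. condition 'transports medical waste' holds; route audit 115 days ago vs limit 120 → met
4. condition 'accepts hazardous waste' holds; certified spill responders 1 < 2 → not met
5. vehicles overdue for inspection 0 ≤ 0 → met
6. condition 'operates a transfer station' holds; closure/post-closure financial assurance $600,000 < $650,000 → not met
7. vehicle leak inspection 346 days ago vs limit 365 → met
8. driver safety training 33 days ago vs limit 30 → not met
9. weight-scale calibration 54 days ago vs limit 60 → met
Not met: 1, 2, 4, 6, 8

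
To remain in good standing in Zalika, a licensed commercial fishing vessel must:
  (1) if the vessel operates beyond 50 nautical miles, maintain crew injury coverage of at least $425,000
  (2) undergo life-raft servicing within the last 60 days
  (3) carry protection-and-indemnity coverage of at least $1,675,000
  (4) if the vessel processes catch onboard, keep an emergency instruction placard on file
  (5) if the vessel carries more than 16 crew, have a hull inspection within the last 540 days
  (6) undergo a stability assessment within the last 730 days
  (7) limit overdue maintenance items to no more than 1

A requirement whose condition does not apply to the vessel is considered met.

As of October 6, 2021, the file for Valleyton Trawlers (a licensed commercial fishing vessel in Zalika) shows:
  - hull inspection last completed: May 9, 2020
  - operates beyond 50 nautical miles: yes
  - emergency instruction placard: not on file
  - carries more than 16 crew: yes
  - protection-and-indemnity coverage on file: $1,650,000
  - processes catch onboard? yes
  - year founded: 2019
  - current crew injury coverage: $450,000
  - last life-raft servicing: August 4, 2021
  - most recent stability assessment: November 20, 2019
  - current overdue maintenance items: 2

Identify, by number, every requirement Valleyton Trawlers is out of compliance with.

2, 3, 4, 7

1. condition 'operates beyond 50 nautical miles' holds; crew injury coverage $450,000 ≥ $425,000 → met
2. life-raft servicing 63 days ago vs limit 60 → not met
3. protection-and-indemnity coverage $1,650,000 < $1,675,000 → not met
4. condition 'processes catch onboard' holds; emergency instruction placard absent → not met
5. condition 'carries more than 16 crew' holds; hull inspection 515 days ago vs limit 540 → met
6. stability assessment 686 days ago vs limit 730 → met
7. overdue maintenance items 2 > 1 → not met
Not met: 2, 3, 4, 7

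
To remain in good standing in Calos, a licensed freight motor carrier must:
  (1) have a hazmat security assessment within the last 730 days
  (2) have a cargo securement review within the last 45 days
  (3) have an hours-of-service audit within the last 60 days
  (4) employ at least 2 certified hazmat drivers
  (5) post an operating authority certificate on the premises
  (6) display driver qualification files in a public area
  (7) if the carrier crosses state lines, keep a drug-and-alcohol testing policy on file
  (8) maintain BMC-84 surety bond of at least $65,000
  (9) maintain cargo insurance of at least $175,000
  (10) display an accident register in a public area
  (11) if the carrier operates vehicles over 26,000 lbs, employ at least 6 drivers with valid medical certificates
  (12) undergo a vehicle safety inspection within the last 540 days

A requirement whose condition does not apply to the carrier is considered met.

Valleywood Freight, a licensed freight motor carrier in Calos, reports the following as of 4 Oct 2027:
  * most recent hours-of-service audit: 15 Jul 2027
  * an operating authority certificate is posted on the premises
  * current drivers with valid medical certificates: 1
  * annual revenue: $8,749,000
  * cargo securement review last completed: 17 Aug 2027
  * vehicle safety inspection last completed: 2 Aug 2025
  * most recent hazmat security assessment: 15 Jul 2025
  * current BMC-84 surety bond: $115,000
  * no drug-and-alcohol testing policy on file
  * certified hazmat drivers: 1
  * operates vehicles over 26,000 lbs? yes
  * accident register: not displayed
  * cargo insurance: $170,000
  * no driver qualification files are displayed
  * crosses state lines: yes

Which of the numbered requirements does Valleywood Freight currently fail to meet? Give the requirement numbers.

1, 2, 3, 4, 6, 7, 9, 10, 11, 12

1. hazmat security assessment 811 days ago vs limit 730 → not met
2. cargo securement review 48 days ago vs limit 45 → not met
3. hours-of-service audit 81 days ago vs limit 60 → not met
4. certified hazmat drivers 1 < 2 → not met
5. operating authority certificate present → met
6. driver qualification files absent → not met
7. condition 'crosses state lines' holds; drug-and-alcohol testing policy absent → not met
8. BMC-84 surety bond $115,000 ≥ $65,000 → met
9. cargo insurance $170,000 < $175,000 → not met
10. accident register absent → not met
11. condition 'operates vehicles over 26,000 lbs' holds; drivers with valid medical certificates 1 < 6 → not met
12. vehicle safety inspection 793 days ago vs limit 540 → not met
Not met: 1, 2, 3, 4, 6, 7, 9, 10, 11, 12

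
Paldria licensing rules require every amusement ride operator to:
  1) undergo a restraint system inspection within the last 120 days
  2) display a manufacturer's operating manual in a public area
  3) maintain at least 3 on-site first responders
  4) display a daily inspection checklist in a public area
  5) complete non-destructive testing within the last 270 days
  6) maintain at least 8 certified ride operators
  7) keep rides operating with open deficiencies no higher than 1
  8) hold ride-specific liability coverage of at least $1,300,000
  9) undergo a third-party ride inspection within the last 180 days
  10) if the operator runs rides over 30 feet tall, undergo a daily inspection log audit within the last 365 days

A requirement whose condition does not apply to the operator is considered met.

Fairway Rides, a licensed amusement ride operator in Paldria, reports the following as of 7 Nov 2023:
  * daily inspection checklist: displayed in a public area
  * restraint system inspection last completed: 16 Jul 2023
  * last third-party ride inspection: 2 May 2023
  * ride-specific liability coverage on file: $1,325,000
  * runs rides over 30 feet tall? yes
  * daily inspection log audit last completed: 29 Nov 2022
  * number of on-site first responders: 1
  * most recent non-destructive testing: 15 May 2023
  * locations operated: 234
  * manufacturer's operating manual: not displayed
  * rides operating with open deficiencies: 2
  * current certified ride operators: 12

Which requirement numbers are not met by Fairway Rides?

2, 3, 7, 9

1. restraint system inspection 114 days ago vs limit 120 → met
2. manufacturer's operating manual absent → not met
3. on-site first responders 1 < 3 → not met
4. daily inspection checklist present → met
5. non-destructive testing 176 days ago vs limit 270 → met
6. certified ride operators 12 ≥ 8 → met
7. rides operating with open deficiencies 2 > 1 → not met
8. ride-specific liability coverage $1,325,000 ≥ $1,300,000 → met
9. third-party ride inspection 189 days ago vs limit 180 → not met
10. condition 'runs rides over 30 feet tall' holds; daily inspection log audit 343 days ago vs limit 365 → met
Not met: 2, 3, 7, 9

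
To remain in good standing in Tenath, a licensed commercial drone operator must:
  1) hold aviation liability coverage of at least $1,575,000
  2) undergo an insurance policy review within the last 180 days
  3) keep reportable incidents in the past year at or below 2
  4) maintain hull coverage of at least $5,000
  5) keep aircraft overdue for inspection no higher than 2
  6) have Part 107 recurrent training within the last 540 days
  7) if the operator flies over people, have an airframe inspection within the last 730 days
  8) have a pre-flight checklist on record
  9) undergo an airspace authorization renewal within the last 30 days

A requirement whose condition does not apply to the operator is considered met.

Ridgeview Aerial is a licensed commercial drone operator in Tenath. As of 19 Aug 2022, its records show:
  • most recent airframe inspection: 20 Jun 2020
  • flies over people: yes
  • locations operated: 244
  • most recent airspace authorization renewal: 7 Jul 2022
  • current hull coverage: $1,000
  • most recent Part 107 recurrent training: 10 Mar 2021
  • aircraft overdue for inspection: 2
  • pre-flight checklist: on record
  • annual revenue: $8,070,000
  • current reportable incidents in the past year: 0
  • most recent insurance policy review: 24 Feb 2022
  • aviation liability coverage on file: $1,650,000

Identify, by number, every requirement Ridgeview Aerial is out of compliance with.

1. aviation liability coverage $1,650,000 ≥ $1,575,000 → met
2. insurance policy review 176 days ago vs limit 180 → met
3. reportable incidents in the past year 0 ≤ 2 → met
4. hull coverage $1,000 < $5,000 → not met
5. aircraft overdue for inspection 2 ≤ 2 → met
6. Part 107 recurrent training 527 days ago vs limit 540 → met
7. condition 'flies over people' holds; airframe inspection 790 days ago vs limit 730 → not met
8. pre-flight checklist present → met
9. airspace authorization renewal 43 days ago vs limit 30 → not met
Not met: 4, 7, 9

4, 7, 9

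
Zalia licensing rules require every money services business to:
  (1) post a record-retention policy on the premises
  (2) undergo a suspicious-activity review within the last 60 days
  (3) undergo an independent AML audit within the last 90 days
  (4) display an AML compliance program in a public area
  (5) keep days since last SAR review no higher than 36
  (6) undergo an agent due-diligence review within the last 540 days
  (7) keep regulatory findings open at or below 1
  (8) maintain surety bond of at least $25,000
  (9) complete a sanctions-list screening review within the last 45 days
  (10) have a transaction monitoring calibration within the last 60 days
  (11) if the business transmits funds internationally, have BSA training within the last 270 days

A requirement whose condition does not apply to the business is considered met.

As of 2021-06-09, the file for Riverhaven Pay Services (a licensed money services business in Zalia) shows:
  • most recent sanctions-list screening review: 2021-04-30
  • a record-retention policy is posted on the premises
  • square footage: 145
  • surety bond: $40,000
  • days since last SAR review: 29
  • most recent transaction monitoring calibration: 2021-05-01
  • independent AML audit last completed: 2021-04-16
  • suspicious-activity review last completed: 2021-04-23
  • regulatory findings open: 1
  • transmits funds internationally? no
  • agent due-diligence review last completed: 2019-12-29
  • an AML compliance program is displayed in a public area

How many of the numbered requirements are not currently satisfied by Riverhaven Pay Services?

0

1. record-retention policy present → met
2. suspicious-activity review 47 days ago vs limit 60 → met
3. independent AML audit 54 days ago vs limit 90 → met
4. AML compliance program present → met
5. days since last SAR review 29 ≤ 36 → met
6. agent due-diligence review 528 days ago vs limit 540 → met
7. regulatory findings open 1 ≤ 1 → met
8. surety bond $40,000 ≥ $25,000 → met
9. sanctions-list screening review 40 days ago vs limit 45 → met
10. transaction monitoring calibration 39 days ago vs limit 60 → met
11. condition 'transmits funds internationally' does not hold → requirement n/a → met
Not met: 0 of 11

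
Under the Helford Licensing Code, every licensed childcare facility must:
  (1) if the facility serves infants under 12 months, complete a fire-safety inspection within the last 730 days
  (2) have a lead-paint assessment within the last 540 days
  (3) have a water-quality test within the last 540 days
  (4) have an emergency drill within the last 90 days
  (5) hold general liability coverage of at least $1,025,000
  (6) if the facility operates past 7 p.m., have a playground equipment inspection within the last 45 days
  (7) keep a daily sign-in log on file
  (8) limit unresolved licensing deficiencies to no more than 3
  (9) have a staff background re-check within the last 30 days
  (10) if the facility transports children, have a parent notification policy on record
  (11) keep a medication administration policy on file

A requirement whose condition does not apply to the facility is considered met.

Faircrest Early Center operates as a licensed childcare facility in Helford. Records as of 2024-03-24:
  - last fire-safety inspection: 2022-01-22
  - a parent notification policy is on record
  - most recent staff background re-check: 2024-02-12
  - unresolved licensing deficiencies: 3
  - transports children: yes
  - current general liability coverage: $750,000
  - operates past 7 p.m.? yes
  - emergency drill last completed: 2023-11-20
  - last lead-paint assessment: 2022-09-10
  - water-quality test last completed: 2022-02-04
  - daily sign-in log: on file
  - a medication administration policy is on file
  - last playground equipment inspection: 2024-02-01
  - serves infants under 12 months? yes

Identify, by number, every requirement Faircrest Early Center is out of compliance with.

1, 2, 3, 4, 5, 6, 9

1. condition 'serves infants under 12 months' holds; fire-safety inspection 792 days ago vs limit 730 → not met
2. lead-paint assessment 561 days ago vs limit 540 → not met
3. water-quality test 779 days ago vs limit 540 → not met
4. emergency drill 125 days ago vs limit 90 → not met
5. general liability coverage $750,000 < $1,025,000 → not met
6. condition 'operates past 7 p.m.' holds; playground equipment inspection 52 days ago vs limit 45 → not met
7. daily sign-in log present → met
8. unresolved licensing deficiencies 3 ≤ 3 → met
9. staff background re-check 41 days ago vs limit 30 → not met
10. condition 'transports children' holds; parent notification policy present → met
11. medication administration policy present → met
Not met: 1, 2, 3, 4, 5, 6, 9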